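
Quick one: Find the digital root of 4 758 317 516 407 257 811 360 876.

4+7+5+8+3+1+7+5+1+6+4+0+7+2+5+7+8+1+1+3+6+0+8+7+6 = 112
1+1+2 = 4
(Equivalently, 4 758 317 516 407 257 811 360 876 mod 9 = 4.)

4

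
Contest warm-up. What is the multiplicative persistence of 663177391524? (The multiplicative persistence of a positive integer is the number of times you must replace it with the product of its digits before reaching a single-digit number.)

2

663177391524 → 5715360 → 0 (2 steps)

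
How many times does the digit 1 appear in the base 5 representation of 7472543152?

3

7472543152 in base 5 is 110300432340102.
The digit 1 appears 3 times.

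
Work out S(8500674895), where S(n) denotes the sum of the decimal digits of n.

52

8+5+0+0+6+7+4+8+9+5 = 52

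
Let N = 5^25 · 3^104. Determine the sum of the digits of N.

5^25 · 3^104 = 12441152089623486344204351756279266801139923716211616992950439453125
Sum of its 68 digits: 279.

279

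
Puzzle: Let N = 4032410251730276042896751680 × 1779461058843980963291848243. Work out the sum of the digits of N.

4032410251730276042896751680 × 1779461058843980963291848243 = 7175517016237280826568349767218576005482677448215298240
Sum of its 55 digits: 250.

250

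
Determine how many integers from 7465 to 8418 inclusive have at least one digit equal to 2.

The integers in [7465, 8418] that have at least one digit equal to 2: 7472, 7482, 7492, 7502, 7512, 7520, …, 8402, 8412.
257 qualify.

257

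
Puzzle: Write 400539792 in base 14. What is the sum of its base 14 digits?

400539792 in base 14 is 3B2A5452.
Digit sum: 3+11+2+10+5+4+5+2 = 42.

42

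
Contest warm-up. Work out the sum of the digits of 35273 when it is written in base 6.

18

35273 in base 6 is 431145.
Digit sum: 4+3+1+1+4+5 = 18.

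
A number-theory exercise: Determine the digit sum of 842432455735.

52

8+4+2+4+3+2+4+5+5+7+3+5 = 52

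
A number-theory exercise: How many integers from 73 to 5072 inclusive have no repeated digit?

2725

The integers in [73, 5072] that have no repeated digit: 73, 74, 75, 76, 78, 79, …, 5071, 5072.
2725 qualify.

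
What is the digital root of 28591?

7

2+8+5+9+1 = 25
2+5 = 7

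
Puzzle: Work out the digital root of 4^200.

7

The digital root of n equals n mod 9 (or 9 when 9 | n), so we need 4^200 mod 9.
4^200 ≡ 7 (mod 9), so the digital root is 7.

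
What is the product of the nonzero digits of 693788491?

6×9×3×7×8×8×4×9×1 = 2612736

2612736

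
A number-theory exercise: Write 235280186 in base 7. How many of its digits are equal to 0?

1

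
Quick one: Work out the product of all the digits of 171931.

189

1×7×1×9×3×1 = 189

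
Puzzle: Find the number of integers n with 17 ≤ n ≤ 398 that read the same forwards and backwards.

38

The integers in [17, 398] that read the same forwards and backwards: 22, 33, 44, 55, 66, 77, …, 383, 393.
38 qualify.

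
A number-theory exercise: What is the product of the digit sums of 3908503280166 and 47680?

1275

S(3908503280166) = 3+9+0+8+5+0+3+2+8+0+1+6+6 = 51.
S(47680) = 4+7+6+8+0 = 25.
51 · 25 = 1275.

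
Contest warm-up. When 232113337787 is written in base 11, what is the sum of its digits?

232113337787 in base 11 is 8A490A23191.
Digit sum: 8+10+4+9+0+10+2+3+1+9+1 = 57.

57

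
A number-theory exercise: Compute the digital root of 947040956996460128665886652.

6

9+4+7+0+4+0+9+5+6+9+9+6+4+6+0+1+2+8+6+6+5+8+8+6+6+5+2 = 141
1+4+1 = 6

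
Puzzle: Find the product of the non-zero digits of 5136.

5×1×3×6 = 90

90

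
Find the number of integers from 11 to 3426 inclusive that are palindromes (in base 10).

123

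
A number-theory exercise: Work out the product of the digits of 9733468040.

0

9×7×3×3×4×6×8×0×4×0 = 0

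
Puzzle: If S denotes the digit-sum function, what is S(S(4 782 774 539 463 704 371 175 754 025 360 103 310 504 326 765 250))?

First digit sum: 189.
1+8+9 = 18.

18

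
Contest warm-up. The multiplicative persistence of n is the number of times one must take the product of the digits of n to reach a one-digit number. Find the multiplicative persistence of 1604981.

1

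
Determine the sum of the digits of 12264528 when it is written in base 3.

16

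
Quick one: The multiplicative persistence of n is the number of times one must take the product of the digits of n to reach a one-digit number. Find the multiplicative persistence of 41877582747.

2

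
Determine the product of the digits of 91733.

567

9×1×7×3×3 = 567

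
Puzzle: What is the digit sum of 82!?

477

82! = 475364333701284174842138206989404946643813294067993328617160934076743994734899148613007131808479167119360000000000000000000
Sum of its 123 digits: 477.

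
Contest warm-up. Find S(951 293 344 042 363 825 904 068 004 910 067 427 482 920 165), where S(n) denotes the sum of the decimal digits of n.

177

9+5+1+2+9+3+3+4+4+0+4+2+3+6+3+8+2+5+9+0+4+0+6+8+0+0+4+9+1+0+0+6+7+4+2+7+4+8+2+9+2+0+1+6+5 = 177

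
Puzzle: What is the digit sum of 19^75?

19^75 = 806343466664501958883962520287018859560965241046221848612532346349415118247222072013272915091499
Sum of its 96 digits: 406.

406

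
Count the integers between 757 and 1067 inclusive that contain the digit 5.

61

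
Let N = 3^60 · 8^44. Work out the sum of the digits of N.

3^60 · 8^44 = 230799418790571152956671237308336130257466014926056578559568559210496
Sum of its 69 digits: 315.

315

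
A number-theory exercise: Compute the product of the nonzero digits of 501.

5×1 = 5

5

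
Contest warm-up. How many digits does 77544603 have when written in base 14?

7

77544603 in base 14 is A4279A3, which has 7 digits.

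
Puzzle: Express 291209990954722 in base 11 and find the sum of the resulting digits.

72

291209990954722 in base 11 is 84874511079774.
Digit sum: 8+4+8+7+4+5+1+1+0+7+9+7+7+4 = 72.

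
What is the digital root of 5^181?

5

The digital root of n equals n mod 9 (or 9 when 9 | n), so we need 5^181 mod 9.
5^181 ≡ 5 (mod 9), so the digital root is 5.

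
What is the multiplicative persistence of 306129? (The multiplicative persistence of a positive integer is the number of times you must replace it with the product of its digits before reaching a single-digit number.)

306129 → 0 (1 step)

1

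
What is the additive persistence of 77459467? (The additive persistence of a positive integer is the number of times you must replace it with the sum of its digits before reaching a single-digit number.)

77459467 → 49 → 13 → 4 (3 steps)

3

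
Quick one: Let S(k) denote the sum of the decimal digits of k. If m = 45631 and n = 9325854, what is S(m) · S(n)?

S(45631) = 4+5+6+3+1 = 19.
S(9325854) = 9+3+2+5+8+5+4 = 36.
19 · 36 = 684.

684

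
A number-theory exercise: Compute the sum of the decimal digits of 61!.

61! = 507580213877224798800856812176625227226004528988036003099405939480985600000000000000
Sum of its 84 digits: 315.

315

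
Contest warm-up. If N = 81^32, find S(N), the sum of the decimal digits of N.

81^32 = 11790184577738583171520872861412518665678211592275841109096961
Sum of its 62 digits: 279.

279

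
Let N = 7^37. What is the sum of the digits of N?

7^37 = 18562115921017574302453163671207
Sum of its 32 digits: 115.

115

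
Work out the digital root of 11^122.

The digital root of n equals n mod 9 (or 9 when 9 | n), so we need 11^122 mod 9.
11^122 ≡ 4 (mod 9), so the digital root is 4.

4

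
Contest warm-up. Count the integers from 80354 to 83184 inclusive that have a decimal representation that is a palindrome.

28

The integers in [80354, 83184] that have a decimal representation that is a palindrome: 80408, 80508, 80608, 80708, 80808, 80908, …, 83038, 83138.
28 qualify.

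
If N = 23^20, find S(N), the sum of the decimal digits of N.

23^20 = 1716155831334586342923895201
Sum of its 28 digits: 115.

115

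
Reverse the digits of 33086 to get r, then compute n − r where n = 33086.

-34947

Reverse of 33086 is 68033.
33086 − 68033 = -34947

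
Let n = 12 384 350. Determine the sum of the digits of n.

26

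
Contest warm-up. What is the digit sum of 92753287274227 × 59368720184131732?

92753287274227 × 59368720184131732 = 5506643958341969413936976471164
Sum of its 31 digits: 154.

154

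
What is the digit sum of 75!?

432

75! = 24809140811395398091946477116594033660926243886570122837795894512655842677572867409443815424000000000000000000
Sum of its 110 digits: 432.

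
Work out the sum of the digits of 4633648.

34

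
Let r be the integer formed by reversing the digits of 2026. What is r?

6202

Reversing 2026 gives 6202.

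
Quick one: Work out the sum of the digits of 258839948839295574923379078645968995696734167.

2+5+8+8+3+9+9+4+8+8+3+9+2+9+5+5+7+4+9+2+3+3+7+9+0+7+8+6+4+5+9+6+8+9+9+5+6+9+6+7+3+4+1+6+7 = 266

266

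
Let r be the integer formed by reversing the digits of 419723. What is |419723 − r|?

91809

Reverse of 419723 is 327914.
|419723 − 327914| = 91809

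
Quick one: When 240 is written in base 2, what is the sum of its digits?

240 in base 2 is 11110000.
Digit sum: 1+1+1+1+0+0+0+0 = 4.

4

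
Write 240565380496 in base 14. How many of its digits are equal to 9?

1

240565380496 in base 14 is B9017C3440.
The digit 9 appears 1 time.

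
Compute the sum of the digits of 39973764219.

3+9+9+7+3+7+6+4+2+1+9 = 60

60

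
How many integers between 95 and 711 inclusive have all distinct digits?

445

The integers in [95, 711] that have all distinct digits: 95, 96, 97, 98, 102, 103, …, 709, 710.
445 qualify.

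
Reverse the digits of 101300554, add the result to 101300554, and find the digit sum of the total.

Reversal of 101300554 is 455003101; 101300554 + 455003101 = 556303655.
Digit sum of 556303655: 5+5+6+3+0+3+6+5+5 = 38.

38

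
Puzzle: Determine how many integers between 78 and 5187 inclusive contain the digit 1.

2174

The integers in [78, 5187] that contain the digit 1: 81, 91, 100, 101, 102, 103, …, 5186, 5187.
2174 qualify.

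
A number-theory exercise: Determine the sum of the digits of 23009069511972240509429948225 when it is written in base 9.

23009069511972240509429948225 in base 9 is 478615447138315335080783171152.
Digit sum: 4+7+8+6+1+5+4+4+7+1+3+8+3+1+5+3+3+5+0+8+0+7+8+3+1+7+1+1+5+2 = 121.

121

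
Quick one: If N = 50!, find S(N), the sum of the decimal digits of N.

216

50! = 30414093201713378043612608166064768844377641568960512000000000000
Sum of its 65 digits: 216.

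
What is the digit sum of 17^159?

17^159 = 4379035834730561809680144141045776520402893704882444203932296727647581148072488653275013357070393160197383246673915254347163457008307418761875117458969846944233820192107827722887327592423568640753
Sum of its 196 digits: 863.

863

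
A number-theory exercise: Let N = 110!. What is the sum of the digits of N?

657

110! = 15882455415227429404253703127090772871724410234473563207581748318444567162948183030959960131517678520479243672638179990208521148623422266876757623911219200000000000000000000000000
Sum of its 179 digits: 657.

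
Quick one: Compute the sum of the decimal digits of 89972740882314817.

8+9+9+7+2+7+4+0+8+8+2+3+1+4+8+1+7 = 88

88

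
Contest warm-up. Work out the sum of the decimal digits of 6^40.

171

6^40 = 13367494538843734067838845976576
Sum of its 32 digits: 171.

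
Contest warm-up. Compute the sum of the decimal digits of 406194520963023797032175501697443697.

4+0+6+1+9+4+5+2+0+9+6+3+0+2+3+7+9+7+0+3+2+1+7+5+5+0+1+6+9+7+4+4+3+6+9+7 = 156

156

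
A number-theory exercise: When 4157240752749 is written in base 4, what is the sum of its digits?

4157240752749 in base 4 is 330133232312323221231.
Digit sum: 3+3+0+1+3+3+2+3+2+3+1+2+3+2+3+2+2+1+2+3+1 = 45.

45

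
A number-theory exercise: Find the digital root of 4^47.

7

The digital root of n equals n mod 9 (or 9 when 9 | n), so we need 4^47 mod 9.
4^47 ≡ 7 (mod 9), so the digital root is 7.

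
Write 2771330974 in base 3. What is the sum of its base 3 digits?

20

2771330974 in base 3 is 21011010202012101221.
Digit sum: 2+1+0+1+1+0+1+0+2+0+2+0+1+2+1+0+1+2+2+1 = 20.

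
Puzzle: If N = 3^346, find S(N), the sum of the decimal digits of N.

711

3^346 = 1213260708003974992012898529975588858068441902580200298146946793277014421211208978085667381424154114220135163522651640338442153620575775780658053144372639176842909929
Sum of its 166 digits: 711.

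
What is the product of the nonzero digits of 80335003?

1080

8×3×3×5×3 = 1080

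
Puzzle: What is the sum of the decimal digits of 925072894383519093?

9+2+5+0+7+2+8+9+4+3+8+3+5+1+9+0+9+3 = 87

87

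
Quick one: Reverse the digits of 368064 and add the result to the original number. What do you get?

Reverse of 368064 is 460863.
368064 + 460863 = 828927

828927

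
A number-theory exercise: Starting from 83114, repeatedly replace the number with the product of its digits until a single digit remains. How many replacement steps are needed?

83114 → 96 → 54 → 20 → 0 (4 steps)

4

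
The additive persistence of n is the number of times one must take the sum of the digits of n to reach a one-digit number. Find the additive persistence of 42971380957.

42971380957 → 55 → 10 → 1 (3 steps)

3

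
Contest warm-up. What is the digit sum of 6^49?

162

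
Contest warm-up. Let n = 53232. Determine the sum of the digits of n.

5+3+2+3+2 = 15

15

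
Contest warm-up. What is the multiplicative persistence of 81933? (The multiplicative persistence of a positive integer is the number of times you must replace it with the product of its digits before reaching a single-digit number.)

81933 → 648 → 192 → 18 → 8 (4 steps)

4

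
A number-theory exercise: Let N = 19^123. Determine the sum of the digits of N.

784

19^123 = 19350532343726363498203868587973908444377931967947296665887049669756218229844943313694996181320541690515481560138616867339439539926138548341491862532409969259
Sum of its 158 digits: 784.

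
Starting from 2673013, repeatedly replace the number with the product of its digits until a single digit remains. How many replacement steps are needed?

1

2673013 → 0 (1 step)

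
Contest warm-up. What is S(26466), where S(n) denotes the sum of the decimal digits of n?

2+6+4+6+6 = 24

24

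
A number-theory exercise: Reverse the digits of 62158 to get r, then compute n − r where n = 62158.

Reverse of 62158 is 85126.
62158 − 85126 = -22968

-22968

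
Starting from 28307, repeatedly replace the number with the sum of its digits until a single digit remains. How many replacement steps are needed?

2

28307 → 20 → 2 (2 steps)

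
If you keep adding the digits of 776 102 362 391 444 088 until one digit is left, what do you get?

7+7+6+1+0+2+3+6+2+3+9+1+4+4+4+0+8+8 = 75
7+5 = 12
1+2 = 3

3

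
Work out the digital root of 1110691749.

1+1+1+0+6+9+1+7+4+9 = 39
3+9 = 12
1+2 = 3

3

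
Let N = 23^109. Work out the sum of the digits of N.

23^109 = 26812303450733693503621576264539668870026778091579770374980250996291755981406057466053716000120721093802383999645322975643003150920956174232521249463
Sum of its 149 digits: 635.

635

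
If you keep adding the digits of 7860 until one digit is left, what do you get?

7+8+6+0 = 21
2+1 = 3
(Equivalently, 7860 mod 9 = 3.)

3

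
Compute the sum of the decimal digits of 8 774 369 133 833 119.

8+7+7+4+3+6+9+1+3+3+8+3+3+1+1+9 = 76

76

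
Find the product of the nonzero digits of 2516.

2×5×1×6 = 60

60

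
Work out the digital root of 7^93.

1

The digital root of n equals n mod 9 (or 9 when 9 | n), so we need 7^93 mod 9.
7^93 ≡ 1 (mod 9), so the digital root is 1.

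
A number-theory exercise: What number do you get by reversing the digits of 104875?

Reversing 104875 gives 578401.

578401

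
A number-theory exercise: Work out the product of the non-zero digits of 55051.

5×5×5×1 = 125

125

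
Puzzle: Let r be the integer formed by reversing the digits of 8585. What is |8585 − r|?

2727

Reverse of 8585 is 5858.
|8585 − 5858| = 2727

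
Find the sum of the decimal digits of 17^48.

244

17^48 = 115225400457255426923013053222916919834651165519677685328641
Sum of its 60 digits: 244.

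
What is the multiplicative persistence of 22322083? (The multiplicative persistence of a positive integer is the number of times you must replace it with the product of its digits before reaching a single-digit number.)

1

22322083 → 0 (1 step)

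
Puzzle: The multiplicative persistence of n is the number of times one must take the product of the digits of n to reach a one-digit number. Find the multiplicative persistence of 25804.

1

25804 → 0 (1 step)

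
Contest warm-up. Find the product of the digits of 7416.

168

7×4×1×6 = 168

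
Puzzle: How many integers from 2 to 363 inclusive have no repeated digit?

The integers in [2, 363] that have no repeated digit: 2, 3, 4, 5, 6, 7, …, 361, 362.
276 qualify.

276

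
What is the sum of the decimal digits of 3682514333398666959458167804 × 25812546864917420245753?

3682514333398666959458167804 × 25812546864917420245753 = 95055073811583224490877894505994680250468792336412
Sum of its 50 digits: 232.

232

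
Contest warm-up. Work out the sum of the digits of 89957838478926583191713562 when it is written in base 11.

132

89957838478926583191713562 in base 11 is 9151065A7632163A64A944947.
Digit sum: 9+1+5+1+0+6+5+10+7+6+3+2+1+6+3+10+6+4+10+9+4+4+9+4+7 = 132.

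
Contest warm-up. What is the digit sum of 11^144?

640

11^144 = 913159544478677256624792705263592122009444942015559716843942339189187563690434190835105465650390274235355052140570781540248753424967119145326441935041
Sum of its 150 digits: 640.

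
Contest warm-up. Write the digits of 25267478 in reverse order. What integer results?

87476252

Reversing 25267478 gives 87476252.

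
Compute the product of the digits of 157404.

0

1×5×7×4×0×4 = 0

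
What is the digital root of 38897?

8

3+8+8+9+7 = 35
3+5 = 8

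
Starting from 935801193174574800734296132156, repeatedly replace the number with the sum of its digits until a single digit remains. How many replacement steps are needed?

2

935801193174574800734296132156 → 124 → 7 (2 steps)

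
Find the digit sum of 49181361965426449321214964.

114

4+9+1+8+1+3+6+1+9+6+5+4+2+6+4+4+9+3+2+1+2+1+4+9+6+4 = 114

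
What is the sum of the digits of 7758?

7+7+5+8 = 27

27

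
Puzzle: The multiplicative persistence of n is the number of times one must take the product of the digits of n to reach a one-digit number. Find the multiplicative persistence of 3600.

3600 → 0 (1 step)

1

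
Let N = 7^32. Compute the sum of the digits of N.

7^32 = 1104427674243920646305299201
Sum of its 28 digits: 103.

103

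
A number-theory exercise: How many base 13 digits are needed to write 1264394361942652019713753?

22

1264394361942652019713753 in base 13 is 516B6965B89302963A1082, which has 22 digits.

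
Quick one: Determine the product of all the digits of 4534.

240

4×5×3×4 = 240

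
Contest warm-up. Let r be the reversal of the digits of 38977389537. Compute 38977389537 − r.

-34620988446

Reverse of 38977389537 is 73598377983.
38977389537 − 73598377983 = -34620988446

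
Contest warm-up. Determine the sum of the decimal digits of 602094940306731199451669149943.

134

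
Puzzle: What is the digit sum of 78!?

78! = 11324281178206297831457521158732046228731749579488251990048962825668835325234200766245086213177344000000000000000000
Sum of its 116 digits: 423.

423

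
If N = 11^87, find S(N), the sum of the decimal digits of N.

440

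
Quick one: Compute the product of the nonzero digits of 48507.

4×8×5×7 = 1120

1120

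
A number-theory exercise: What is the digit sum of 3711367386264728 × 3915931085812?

3711367386264728 × 3915931085812 = 14533458918742880731916839136
Sum of its 29 digits: 137.

137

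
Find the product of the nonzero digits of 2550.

2×5×5 = 50

50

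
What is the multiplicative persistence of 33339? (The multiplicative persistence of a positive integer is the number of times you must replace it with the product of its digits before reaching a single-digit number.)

33339 → 729 → 126 → 12 → 2 (4 steps)

4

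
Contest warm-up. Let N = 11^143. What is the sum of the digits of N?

11^143 = 83014504043516114238617518660326556546313176546869065167631121744471596699130380985009587786399115839577732012779161958204432129542465376847858357731
Sum of its 149 digits: 671.

671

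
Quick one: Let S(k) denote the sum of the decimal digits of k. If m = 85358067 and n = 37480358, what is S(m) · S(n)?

S(85358067) = 8+5+3+5+8+0+6+7 = 42.
S(37480358) = 3+7+4+8+0+3+5+8 = 38.
42 · 38 = 1596.

1596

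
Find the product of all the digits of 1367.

126

1×3×6×7 = 126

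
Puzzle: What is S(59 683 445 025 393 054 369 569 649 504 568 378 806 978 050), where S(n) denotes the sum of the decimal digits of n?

221

5+9+6+8+3+4+4+5+0+2+5+3+9+3+0+5+4+3+6+9+5+6+9+6+4+9+5+0+4+5+6+8+3+7+8+8+0+6+9+7+8+0+5+0 = 221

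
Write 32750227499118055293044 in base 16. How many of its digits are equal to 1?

32750227499118055293044 in base 16 is 6EF64B5384E515E8074.
The digit 1 appears 1 time.

1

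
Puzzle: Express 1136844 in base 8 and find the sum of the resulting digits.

23

1136844 in base 8 is 4254314.
Digit sum: 4+2+5+4+3+1+4 = 23.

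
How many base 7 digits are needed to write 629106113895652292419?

25

629106113895652292419 in base 7 is 3166220445204555156533242, which has 25 digits.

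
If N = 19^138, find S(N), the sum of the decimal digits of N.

19^138 = 293762889605810828261498048482939199627696273053251418060677489647568010787152854870649079834868866435036635500192973213417201157045276944966573824201787725292558074989415490441
Sum of its 177 digits: 838.

838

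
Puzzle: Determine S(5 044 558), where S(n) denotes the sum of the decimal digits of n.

5+0+4+4+5+5+8 = 31

31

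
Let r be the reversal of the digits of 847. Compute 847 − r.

99

Reverse of 847 is 748.
847 − 748 = 99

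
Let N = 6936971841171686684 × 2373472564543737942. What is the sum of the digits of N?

6936971841171686684 × 2373472564543737942 = 16464712346033458750708781562226964328
Sum of its 38 digits: 165.

165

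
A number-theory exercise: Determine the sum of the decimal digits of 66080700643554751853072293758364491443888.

188

6+6+0+8+0+7+0+0+6+4+3+5+5+4+7+5+1+8+5+3+0+7+2+2+9+3+7+5+8+3+6+4+4+9+1+4+4+3+8+8+8 = 188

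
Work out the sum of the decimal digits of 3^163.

360

3^163 = 589881151426658740854227725580736348849310352832644300781946246613899173590427
Sum of its 78 digits: 360.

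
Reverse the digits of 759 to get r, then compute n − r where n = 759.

Reverse of 759 is 957.
759 − 957 = -198

-198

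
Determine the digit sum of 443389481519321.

65

4+4+3+3+8+9+4+8+1+5+1+9+3+2+1 = 65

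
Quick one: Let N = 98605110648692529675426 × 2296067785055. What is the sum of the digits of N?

98605110648692529675426 × 2296067785055 = 226404018002246650843580233883558430
Sum of its 36 digits: 132.

132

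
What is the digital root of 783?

7+8+3 = 18
1+8 = 9

9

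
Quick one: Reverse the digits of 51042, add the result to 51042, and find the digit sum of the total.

24

Reversal of 51042 is 24015; 51042 + 24015 = 75057.
Digit sum of 75057: 7+5+0+5+7 = 24.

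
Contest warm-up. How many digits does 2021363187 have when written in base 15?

8

2021363187 in base 15 is BC6D265C, which has 8 digits.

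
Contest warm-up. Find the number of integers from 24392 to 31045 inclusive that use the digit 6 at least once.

2555

The integers in [24392, 31045] that use the digit 6 at least once: 24396, 24406, 24416, 24426, 24436, 24446, …, 31026, 31036.
2555 qualify.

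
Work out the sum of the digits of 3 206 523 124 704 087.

3+2+0+6+5+2+3+1+2+4+7+0+4+0+8+7 = 54

54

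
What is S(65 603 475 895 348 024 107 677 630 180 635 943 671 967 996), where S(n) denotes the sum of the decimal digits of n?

215

6+5+6+0+3+4+7+5+8+9+5+3+4+8+0+2+4+1+0+7+6+7+7+6+3+0+1+8+0+6+3+5+9+4+3+6+7+1+9+6+7+9+9+6 = 215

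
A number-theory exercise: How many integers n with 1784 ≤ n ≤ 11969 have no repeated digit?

The integers in [1784, 11969] that have no repeated digit: 1784, 1785, 1786, 1789, 1790, 1792, …, 10986, 10987.
4491 qualify.

4491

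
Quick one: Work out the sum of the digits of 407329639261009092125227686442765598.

161

4+0+7+3+2+9+6+3+9+2+6+1+0+0+9+0+9+2+1+2+5+2+2+7+6+8+6+4+4+2+7+6+5+5+9+8 = 161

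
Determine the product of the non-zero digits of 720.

14

7×2 = 14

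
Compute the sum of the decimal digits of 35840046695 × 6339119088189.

114

35840046695 × 6339119088189 = 227194324125859582985355
Sum of its 24 digits: 114.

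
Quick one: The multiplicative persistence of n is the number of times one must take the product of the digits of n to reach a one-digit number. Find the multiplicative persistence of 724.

3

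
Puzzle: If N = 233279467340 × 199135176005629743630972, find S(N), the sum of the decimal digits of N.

233279467340 × 199135176005629743630972 = 46454147787250455435493905686454480
Sum of its 35 digits: 165.

165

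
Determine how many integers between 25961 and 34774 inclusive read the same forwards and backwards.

The integers in [25961, 34774] that read the same forwards and backwards: 26062, 26162, 26262, 26362, 26462, 26562, …, 34643, 34743.
88 qualify.

88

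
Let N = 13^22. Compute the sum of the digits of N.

13^22 = 3211838877954855105157369
Sum of its 25 digits: 121.

121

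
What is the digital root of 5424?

6

5+4+2+4 = 15
1+5 = 6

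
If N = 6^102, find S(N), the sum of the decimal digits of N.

360

6^102 = 23519470446002552619480849617690081539337173577026375375550590789301897093185536
Sum of its 80 digits: 360.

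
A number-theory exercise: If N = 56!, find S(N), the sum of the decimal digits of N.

333

56! = 710998587804863451854045647463724949736497978881168458687447040000000000000
Sum of its 75 digits: 333.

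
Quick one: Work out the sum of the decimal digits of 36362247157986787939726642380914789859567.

228

3+6+3+6+2+2+4+7+1+5+7+9+8+6+7+8+7+9+3+9+7+2+6+6+4+2+3+8+0+9+1+4+7+8+9+8+5+9+5+6+7 = 228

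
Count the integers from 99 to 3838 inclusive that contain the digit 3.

1633

The integers in [99, 3838] that contain the digit 3: 103, 113, 123, 130, 131, 132, …, 3837, 3838.
1633 qualify.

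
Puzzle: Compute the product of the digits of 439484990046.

0

4×3×9×4×8×4×9×9×0×0×4×6 = 0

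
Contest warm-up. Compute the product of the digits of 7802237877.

7×8×0×2×2×3×7×8×7×7 = 0

0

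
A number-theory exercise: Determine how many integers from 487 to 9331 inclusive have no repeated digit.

4591

The integers in [487, 9331] that have no repeated digit: 487, 489, 490, 491, 492, 493, …, 9327, 9328.
4591 qualify.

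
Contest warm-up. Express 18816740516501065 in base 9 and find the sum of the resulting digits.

73

18816740516501065 in base 9 is 111346484248534771.
Digit sum: 1+1+1+3+4+6+4+8+4+2+4+8+5+3+4+7+7+1 = 73.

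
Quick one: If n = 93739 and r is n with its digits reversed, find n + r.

187478

Reverse of 93739 is 93739.
93739 + 93739 = 187478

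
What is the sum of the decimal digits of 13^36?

172

13^36 = 12646218552730347184269489080961456410641
Sum of its 41 digits: 172.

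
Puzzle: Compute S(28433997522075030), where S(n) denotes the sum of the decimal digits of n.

69

2+8+4+3+3+9+9+7+5+2+2+0+7+5+0+3+0 = 69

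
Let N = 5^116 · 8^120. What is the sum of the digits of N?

5^116 · 8^120 = 2826955303645414927333276001188669625323974235000990332994569922068191641600000000000000000000000000000000000000000000000000000000000000000000000000000000000000000000000000000000000000000000
Sum of its 190 digits: 322.

322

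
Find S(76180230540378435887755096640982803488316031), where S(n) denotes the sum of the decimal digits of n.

7+6+1+8+0+2+3+0+5+4+0+3+7+8+4+3+5+8+8+7+7+5+5+0+9+6+6+4+0+9+8+2+8+0+3+4+8+8+3+1+6+0+3+1 = 195

195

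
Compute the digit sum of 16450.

1+6+4+5+0 = 16

16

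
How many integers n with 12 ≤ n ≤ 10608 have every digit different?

The integers in [12, 10608] that have every digit different: 12, 13, 14, 15, 16, 17, …, 10597, 10598.
5432 qualify.

5432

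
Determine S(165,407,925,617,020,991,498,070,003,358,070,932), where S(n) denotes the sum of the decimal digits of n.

1+6+5+4+0+7+9+2+5+6+1+7+0+2+0+9+9+1+4+9+8+0+7+0+0+0+3+3+5+8+0+7+0+9+3+2 = 142

142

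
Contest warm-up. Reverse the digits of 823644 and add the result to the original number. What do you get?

1269972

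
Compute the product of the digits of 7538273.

7×5×3×8×2×7×3 = 35280

35280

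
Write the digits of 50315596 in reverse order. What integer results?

Reversing 50315596 gives 69551305.

69551305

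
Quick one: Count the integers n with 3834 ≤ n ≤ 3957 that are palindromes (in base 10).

1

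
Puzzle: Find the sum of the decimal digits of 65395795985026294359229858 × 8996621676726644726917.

238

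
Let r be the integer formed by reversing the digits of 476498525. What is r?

525894674

Reversing 476498525 gives 525894674.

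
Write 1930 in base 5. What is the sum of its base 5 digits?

6

1930 in base 5 is 30210.
Digit sum: 3+0+2+1+0 = 6.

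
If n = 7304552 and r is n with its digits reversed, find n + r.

Reverse of 7304552 is 2554037.
7304552 + 2554037 = 9858589

9858589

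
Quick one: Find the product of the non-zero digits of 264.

48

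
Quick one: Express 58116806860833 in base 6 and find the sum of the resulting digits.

48

58116806860833 in base 6 is 323334254213502213.
Digit sum: 3+2+3+3+3+4+2+5+4+2+1+3+5+0+2+2+1+3 = 48.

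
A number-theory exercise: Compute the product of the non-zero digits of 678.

336

6×7×8 = 336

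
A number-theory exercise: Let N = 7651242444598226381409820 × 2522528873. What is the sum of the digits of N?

164

7651242444598226381409820 × 2522528873 = 19300479980822128931696581395732860
Sum of its 35 digits: 164.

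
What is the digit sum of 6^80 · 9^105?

747

6^80 · 9^105 = 2802615514558464973619903856223397444303762511096207710490722750671976619755316538029442299320273622249961518536999597428901728897031548502568707776764354729345024
Sum of its 163 digits: 747.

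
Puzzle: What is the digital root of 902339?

9+0+2+3+3+9 = 26
2+6 = 8

8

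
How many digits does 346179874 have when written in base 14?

8

346179874 in base 14 is 33D94BBC, which has 8 digits.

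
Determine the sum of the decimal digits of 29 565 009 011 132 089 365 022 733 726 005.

2+9+5+6+5+0+0+9+0+1+1+1+3+2+0+8+9+3+6+5+0+2+2+7+3+3+7+2+6+0+0+5 = 112

112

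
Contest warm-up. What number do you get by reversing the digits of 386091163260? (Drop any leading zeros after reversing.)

Reversing 386091163260 gives 62361190683.

62361190683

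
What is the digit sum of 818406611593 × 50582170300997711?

818406611593 × 50582170300997711 = 41396782603059613566759063623
Sum of its 29 digits: 131.

131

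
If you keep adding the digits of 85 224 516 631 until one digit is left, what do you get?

7

8+5+2+2+4+5+1+6+6+3+1 = 43
4+3 = 7
(Equivalently, 85 224 516 631 mod 9 = 7.)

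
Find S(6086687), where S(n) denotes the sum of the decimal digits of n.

41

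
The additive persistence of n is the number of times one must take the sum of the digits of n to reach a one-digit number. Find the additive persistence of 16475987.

16475987 → 47 → 11 → 2 (3 steps)

3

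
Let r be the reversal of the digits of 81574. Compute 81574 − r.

34056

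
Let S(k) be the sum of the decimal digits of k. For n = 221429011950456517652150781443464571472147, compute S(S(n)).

9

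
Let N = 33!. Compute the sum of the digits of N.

33! = 8683317618811886495518194401280000000
Sum of its 37 digits: 144.

144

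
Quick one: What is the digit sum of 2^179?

2^179 = 766247770432944429179173513575154591809369561091801088
Sum of its 54 digits: 248.

248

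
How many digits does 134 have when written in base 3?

5

134 in base 3 is 11222, which has 5 digits.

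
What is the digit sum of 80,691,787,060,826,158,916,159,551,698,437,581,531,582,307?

8+0+6+9+1+7+8+7+0+6+0+8+2+6+1+5+8+9+1+6+1+5+9+5+5+1+6+9+8+4+3+7+5+8+1+5+3+1+5+8+2+3+0+7 = 209

209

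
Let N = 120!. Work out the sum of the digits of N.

783

120! = 6689502913449127057588118054090372586752746333138029810295671352301633557244962989366874165271984981308157637893214090552534408589408121859898481114389650005964960521256960000000000000000000000000000
Sum of its 199 digits: 783.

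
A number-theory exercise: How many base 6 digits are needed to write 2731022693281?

16

2731022693281 in base 6 is 5450340422204001, which has 16 digits.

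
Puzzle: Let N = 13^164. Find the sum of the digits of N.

13^164 = 486082267741725686461465072367119801511462184354442617737871858732262474061213473291414191485583808473845624851371982707918018983381062939958751597905920603096765580665918344056082961
Sum of its 183 digits: 835.

835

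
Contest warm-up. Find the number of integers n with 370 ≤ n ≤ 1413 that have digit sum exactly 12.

The integers in [370, 1413] that have digit sum exactly 12: 372, 381, 390, 408, 417, 426, …, 1380, 1407.
79 qualify.

79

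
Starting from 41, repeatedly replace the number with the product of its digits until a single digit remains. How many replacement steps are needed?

1

41 → 4 (1 step)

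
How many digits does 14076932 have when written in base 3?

15

14076932 in base 3 is 222111011220212, which has 15 digits.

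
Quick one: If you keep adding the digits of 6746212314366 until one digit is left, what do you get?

6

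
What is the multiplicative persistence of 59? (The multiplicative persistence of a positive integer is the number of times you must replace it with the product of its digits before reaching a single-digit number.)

59 → 45 → 20 → 0 (3 steps)

3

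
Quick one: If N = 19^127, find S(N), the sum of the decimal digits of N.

19^127 = 2521780725566763417449426358253347722379776471994859648795066200012300115931622857584045597345874313649668072398824688768543100282714301758411561017086199603802139
Sum of its 163 digits: 730.

730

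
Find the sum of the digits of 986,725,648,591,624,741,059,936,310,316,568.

159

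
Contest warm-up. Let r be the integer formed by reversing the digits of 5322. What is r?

Reversing 5322 gives 2235.

2235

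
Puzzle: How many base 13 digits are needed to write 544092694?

544092694 in base 13 is 88952752, which has 8 digits.

8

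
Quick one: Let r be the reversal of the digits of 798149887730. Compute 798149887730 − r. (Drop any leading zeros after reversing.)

Reverse of 798149887730 is 37788941897.
798149887730 − 37788941897 = 760360945833

760360945833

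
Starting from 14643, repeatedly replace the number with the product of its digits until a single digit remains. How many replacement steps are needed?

14643 → 288 → 128 → 16 → 6 (4 steps)

4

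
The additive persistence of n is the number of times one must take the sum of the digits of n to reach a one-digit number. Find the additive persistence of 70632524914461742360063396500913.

2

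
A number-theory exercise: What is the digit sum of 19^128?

721

19^128 = 47913833785768504931539100806813606725215752967902333327106257800233702202700834294096866349571611959343693375577669086602318905371571733409819659324637792472240641
Sum of its 164 digits: 721.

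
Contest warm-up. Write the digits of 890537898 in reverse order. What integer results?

Reversing 890537898 gives 898735098.

898735098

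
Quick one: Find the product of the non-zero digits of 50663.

540

5×6×6×3 = 540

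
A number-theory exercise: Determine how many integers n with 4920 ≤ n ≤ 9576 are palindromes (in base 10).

The integers in [4920, 9576] that are palindromes (in base 10): 4994, 5005, 5115, 5225, 5335, 5445, …, 9449, 9559.
47 qualify.

47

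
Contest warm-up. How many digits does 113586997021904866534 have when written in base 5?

113586997021904866534 in base 5 is 30110314044333201330121212114, which has 29 digits.

29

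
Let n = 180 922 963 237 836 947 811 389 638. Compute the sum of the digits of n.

136

1+8+0+9+2+2+9+6+3+2+3+7+8+3+6+9+4+7+8+1+1+3+8+9+6+3+8 = 136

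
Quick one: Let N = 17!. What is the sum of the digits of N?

17! = 355687428096000
Sum of its 15 digits: 63.

63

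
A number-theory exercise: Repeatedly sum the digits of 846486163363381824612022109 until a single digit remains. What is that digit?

8

8+4+6+4+8+6+1+6+3+3+6+3+3+8+1+8+2+4+6+1+2+0+2+2+1+0+9 = 107
1+0+7 = 8
(Equivalently, 846486163363381824612022109 mod 9 = 8.)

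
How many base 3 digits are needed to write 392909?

392909 in base 3 is 201221222012, which has 12 digits.

12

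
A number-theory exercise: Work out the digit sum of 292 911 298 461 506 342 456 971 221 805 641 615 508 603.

2+9+2+9+1+1+2+9+8+4+6+1+5+0+6+3+4+2+4+5+6+9+7+1+2+2+1+8+0+5+6+4+1+6+1+5+5+0+8+6+0+3 = 169

169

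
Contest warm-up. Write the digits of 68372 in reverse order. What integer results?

Reversing 68372 gives 27386.

27386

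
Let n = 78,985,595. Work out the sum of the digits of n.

56

7+8+9+8+5+5+9+5 = 56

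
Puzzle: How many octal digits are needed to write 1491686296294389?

17

1491686296294389 in base 8 is 52312710763511765, which has 17 digits.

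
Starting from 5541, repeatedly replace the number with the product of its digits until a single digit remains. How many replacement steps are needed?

2

5541 → 100 → 0 (2 steps)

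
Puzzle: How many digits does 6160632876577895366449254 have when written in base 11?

6160632876577895366449254 in base 11 is 697542A7980A360301016395, which has 24 digits.

24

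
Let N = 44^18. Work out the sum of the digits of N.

109

44^18 = 382074608478613020175306326016
Sum of its 30 digits: 109.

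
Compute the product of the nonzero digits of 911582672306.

9×1×1×5×8×2×6×7×2×3×6 = 1088640

1088640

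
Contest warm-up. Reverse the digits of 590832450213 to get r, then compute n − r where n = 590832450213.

Reverse of 590832450213 is 312054238095.
590832450213 − 312054238095 = 278778212118

278778212118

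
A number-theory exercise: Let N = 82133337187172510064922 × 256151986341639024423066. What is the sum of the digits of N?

82133337187172510064922 × 256151986341639024423066 = 21038617465361845366971103323730453859254290852
Sum of its 47 digits: 195.

195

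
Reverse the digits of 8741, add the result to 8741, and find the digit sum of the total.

13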